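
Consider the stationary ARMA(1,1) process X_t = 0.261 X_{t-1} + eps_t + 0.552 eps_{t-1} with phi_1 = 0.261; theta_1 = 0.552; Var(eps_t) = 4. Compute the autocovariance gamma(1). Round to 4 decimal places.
\gamma(1) = 3.9925

Multiply the model equation by X_{t-k} and take expectations. With theta_0 = psi_0 = 1 and psi_j the MA(infinity) weights, this gives
  gamma(k) - sum_i phi_i gamma(k-i) = c_k,
  c_k = sigma^2 * sum_{j=k..q} theta_j psi_{j-k}   (c_k = 0 for k > q),
using gamma(-m) = gamma(m).
psi-weights needed (psi_j = theta_j + sum_i phi_i psi_{j-i}):
  psi_1 = theta_1 + phi_1 = 0.552 + (0.261) = 0.813
Right-hand sides:
  c_0 = sigma^2 (1 + theta_1 psi_1) = 4 * (1 + (0.552)(0.813)) = 4 * 1.448776 = 5.795104
  c_1 = sigma^2 theta_1 = 4 * (0.552) = 2.208
  c_2 = 0
Equations for k = 0 and k = 1 (AR order 1):
  gamma(0) = phi_1 gamma(1) + c_0
  gamma(1) = phi_1 gamma(0) + c_1
Substituting the second into the first: gamma(0) (1 - phi_1^2) = c_0 + phi_1 c_1, so
  gamma(0) = (c_0 + phi_1 c_1) / (1 - phi_1^2) = (5.795104 + (0.261)(2.208)) / (1 - (0.261)^2) = 6.371392 / 0.931879 = 6.837145.
  gamma(1) = phi_1 gamma(0) + c_1 = (0.261)(6.837145) + (2.208) = 3.992495.
Therefore gamma(1) = 3.9925 (to 4 decimal places).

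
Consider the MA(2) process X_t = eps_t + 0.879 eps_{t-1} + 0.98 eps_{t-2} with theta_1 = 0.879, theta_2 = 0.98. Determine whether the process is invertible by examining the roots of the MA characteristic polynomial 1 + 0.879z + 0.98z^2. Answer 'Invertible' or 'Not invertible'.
\text{Invertible}

The MA(q) characteristic polynomial is P(z) = 1 + 0.879z + 0.98z^2.
Invertibility requires all roots to lie outside the unit circle, i.e. |z| > 1 for every root.
Set 1 + (0.879) z + (0.98) z^2 = 0, i.e. a z^2 + b z + c = 0 with a = 0.98, b = 0.879, c = 1.
Discriminant D = b^2 - 4ac = (0.879)^2 - 4*(0.98)*1 = 0.772641 - (3.92) = -3.147359.
D < 0, so the roots are the complex-conjugate pair z = (-b +/- i sqrt(-D)) / (2a) = -0.4485 +/- 0.9051i.
For a conjugate pair |z|^2 = z * conj(z) = (product of roots) = c/a = 1/(0.98) = 1.020408, so |z| = sqrt(1.020408) = 1.0102 for both roots.
Moduli of all roots: 1.0102, 1.0102.
All moduli strictly greater than 1? Yes.
Verdict: Invertible.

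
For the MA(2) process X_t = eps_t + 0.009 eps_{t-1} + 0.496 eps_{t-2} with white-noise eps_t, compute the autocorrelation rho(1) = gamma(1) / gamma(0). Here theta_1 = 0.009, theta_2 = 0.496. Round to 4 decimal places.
\rho(1) = 0.0108

For an MA(q) process with theta_0 = 1, the autocovariance is
  gamma(k) = sigma^2 * sum_{i=0..q-k} theta_i * theta_{i+k},
and rho(k) = gamma(k) / gamma(0). Sigma^2 cancels.
  numerator   = (1)*(0.009) + (0.009)*(0.496) = 0.013464.
  denominator = (1)^2 + (0.009)^2 + (0.496)^2 = 1.246097.
  rho(1) = 0.013464 / 1.246097 = 0.0108.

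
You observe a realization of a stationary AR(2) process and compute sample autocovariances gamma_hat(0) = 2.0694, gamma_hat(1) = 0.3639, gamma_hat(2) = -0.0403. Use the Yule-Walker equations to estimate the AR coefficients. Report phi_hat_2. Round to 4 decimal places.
\hat\phi_{2} = -0.0520

The Yule-Walker equations for an AR(p) process read, in matrix form,
  Gamma_p phi = r_p,   with   (Gamma_p)_{ij} = gamma(|i - j|),
                       (r_p)_i = gamma(i),   i,j = 1..p.
Substitute the sample gammas (Toeplitz matrix and right-hand side of size 2):
  Gamma_p = [[2.0694, 0.3639], [0.3639, 2.0694]]
  r_p     = [0.3639, -0.0403]
Written out:
  2.0694 phi_1 + 0.3639 phi_2 = 0.3639
  0.3639 phi_1 + 2.0694 phi_2 = -0.0403
Solve by Cramer's rule:
  det = gamma(0)^2 - gamma(1)^2 = (2.0694)^2 - (0.3639)^2 = 4.28241636 - 0.13242321 = 4.14999315
  phi_hat_1 = [gamma(1) gamma(0) - gamma(1) gamma(2)] / det = [(0.3639)(2.0694) - (0.3639)(-0.0403)] / 4.14999315 = 0.76771983 / 4.14999315 = 0.185
  phi_hat_2 = [gamma(0) gamma(2) - gamma(1)^2] / det = [(2.0694)(-0.0403) - (0.3639)^2] / 4.14999315 = -0.21582003 / 4.14999315 = -0.052
So phi_hat = [0.1850, -0.0520].
Therefore phi_hat_2 = -0.0520.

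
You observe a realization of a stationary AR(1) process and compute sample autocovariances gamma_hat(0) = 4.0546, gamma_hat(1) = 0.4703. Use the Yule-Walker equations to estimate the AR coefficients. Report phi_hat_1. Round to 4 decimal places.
\hat\phi_{1} = 0.1160

The Yule-Walker equations for an AR(p) process read, in matrix form,
  Gamma_p phi = r_p,   with   (Gamma_p)_{ij} = gamma(|i - j|),
                       (r_p)_i = gamma(i),   i,j = 1..p.
Substitute the sample gammas (Toeplitz matrix and right-hand side of size 1):
  Gamma_p = [[4.0546]]
  r_p     = [0.4703]
With p = 1 this is the single equation gamma(0) phi_1 = gamma(1):
  phi_hat_1 = gamma(1) / gamma(0) = 0.4703 / 4.0546 = 0.1160.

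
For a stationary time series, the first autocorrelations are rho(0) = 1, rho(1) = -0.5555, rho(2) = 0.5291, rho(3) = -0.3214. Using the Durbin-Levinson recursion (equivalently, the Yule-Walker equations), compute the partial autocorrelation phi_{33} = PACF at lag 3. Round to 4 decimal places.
\phi_{33} = 0.0901

The PACF at lag k is phi_{kk}, the last component of the solution
to the Yule-Walker system G_k phi = r_k where
  (G_k)_{ij} = rho(|i - j|), (r_k)_i = rho(i), i,j = 1..k.
Equivalently, Durbin-Levinson gives phi_{kk} iteratively:
  phi_{11} = rho(1)
  phi_{kk} = [rho(k) - sum_{j=1..k-1} phi_{k-1,j} rho(k-j)]
            / [1 - sum_{j=1..k-1} phi_{k-1,j} rho(j)],
  phi_{k,j} = phi_{k-1,j} - phi_{kk} phi_{k-1,k-j},  j = 1..k-1.
Step k = 1:
  phi_11 = rho(1) = -0.5555.
Step k = 2:
  phi_22 = [rho(2) - phi_11 rho(1)] / [1 - phi_11 rho(1)] = [0.5291 - (-0.5555)(-0.5555)] / [1 - (-0.5555)(-0.5555)]
         = 0.22051975 / 0.69141975 = 0.318938.
  Update: phi_21 = phi_11 - phi_22 phi_11 = -0.5555 - (0.318938)(-0.5555) = -0.37833.
Step k = 3:
  phi_33 = [rho(3) - phi_21 rho(2) - phi_22 rho(1)] / [1 - phi_21 rho(1) - phi_22 rho(2)]
    numerator   = -0.3214 - (-0.37833)(0.5291) - (0.318938)(-0.5555) = 0.05594432
    denominator = 1 - (-0.37833)(-0.5555) - (0.318938)(0.5291) = 0.62108771
  phi_33 = 0.05594432 / 0.62108771 = 0.0901.
Therefore phi_{33} = 0.0901.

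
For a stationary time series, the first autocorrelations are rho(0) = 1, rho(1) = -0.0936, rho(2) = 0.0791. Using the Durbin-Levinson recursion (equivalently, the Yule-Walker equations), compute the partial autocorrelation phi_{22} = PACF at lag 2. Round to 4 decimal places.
\phi_{22} = 0.0710

The PACF at lag k is phi_{kk}, the last component of the solution
to the Yule-Walker system G_k phi = r_k where
  (G_k)_{ij} = rho(|i - j|), (r_k)_i = rho(i), i,j = 1..k.
Equivalently, Durbin-Levinson gives phi_{kk} iteratively:
  phi_{11} = rho(1)
  phi_{kk} = [rho(k) - sum_{j=1..k-1} phi_{k-1,j} rho(k-j)]
            / [1 - sum_{j=1..k-1} phi_{k-1,j} rho(j)],
  phi_{k,j} = phi_{k-1,j} - phi_{kk} phi_{k-1,k-j},  j = 1..k-1.
Step k = 1:
  phi_11 = rho(1) = -0.0936.
Step k = 2:
  phi_22 = [rho(2) - phi_11 rho(1)] / [1 - phi_11 rho(1)] = [0.0791 - (-0.0936)(-0.0936)] / [1 - (-0.0936)(-0.0936)]
         = 0.07033904 / 0.99123904 = 0.071.
Therefore phi_{22} = 0.0710.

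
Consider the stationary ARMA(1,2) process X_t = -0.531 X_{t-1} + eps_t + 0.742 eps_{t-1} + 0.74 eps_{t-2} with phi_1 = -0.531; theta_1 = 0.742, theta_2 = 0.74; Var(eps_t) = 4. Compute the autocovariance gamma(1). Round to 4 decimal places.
\gamma(1) = 0.2075

Multiply the model equation by X_{t-k} and take expectations. With theta_0 = psi_0 = 1 and psi_j the MA(infinity) weights, this gives
  gamma(k) - sum_i phi_i gamma(k-i) = c_k,
  c_k = sigma^2 * sum_{j=k..q} theta_j psi_{j-k}   (c_k = 0 for k > q),
using gamma(-m) = gamma(m).
psi-weights needed (psi_j = theta_j + sum_i phi_i psi_{j-i}):
  psi_1 = theta_1 + phi_1 = 0.742 + (-0.531) = 0.211
  psi_2 = theta_2 + phi_1 psi_1 = 0.74 + (-0.531)(0.211) = 0.627959
Right-hand sides:
  c_0 = sigma^2 (1 + theta_1 psi_1 + theta_2 psi_2) = 4 * (1 + (0.742)(0.211) + (0.74)(0.627959)) = 4 * 1.621252 = 6.485007
  c_1 = sigma^2 (theta_1 + theta_2 psi_1) = 4 * (0.742 + (0.74)(0.211)) = 3.59256
  c_2 = sigma^2 theta_2 = 4 * (0.74) = 2.96
Equations for k = 0 and k = 1 (AR order 1):
  gamma(0) = phi_1 gamma(1) + c_0
  gamma(1) = phi_1 gamma(0) + c_1
Substituting the second into the first: gamma(0) (1 - phi_1^2) = c_0 + phi_1 c_1, so
  gamma(0) = (c_0 + phi_1 c_1) / (1 - phi_1^2) = (6.485007 + (-0.531)(3.59256)) / (1 - (-0.531)^2) = 4.577357 / 0.718039 = 6.374803.
  gamma(1) = phi_1 gamma(0) + c_1 = (-0.531)(6.374803) + (3.59256) = 0.20754.
Therefore gamma(1) = 0.2075 (to 4 decimal places).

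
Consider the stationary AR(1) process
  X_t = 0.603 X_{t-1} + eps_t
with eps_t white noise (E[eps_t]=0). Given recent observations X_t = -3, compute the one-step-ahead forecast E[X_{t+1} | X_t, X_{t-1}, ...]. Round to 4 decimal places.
E[X_{t+1} \mid \mathcal F_t] = -1.8090

For an AR(p) model X_t = c + sum_i phi_i X_{t-i} + eps_t, the
one-step-ahead conditional mean is
  E[X_{t+1} | X_t, ...] = c + sum_i phi_i X_{t+1-i}.
Substitute known values:
  E[X_{t+1} | ...] = (0.603) * (-3)
                   = -1.8090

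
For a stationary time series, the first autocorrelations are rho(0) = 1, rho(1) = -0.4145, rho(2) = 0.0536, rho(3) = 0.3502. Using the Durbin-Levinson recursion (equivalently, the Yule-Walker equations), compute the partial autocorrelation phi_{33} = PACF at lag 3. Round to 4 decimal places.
\phi_{33} = 0.3900

The PACF at lag k is phi_{kk}, the last component of the solution
to the Yule-Walker system G_k phi = r_k where
  (G_k)_{ij} = rho(|i - j|), (r_k)_i = rho(i), i,j = 1..k.
Equivalently, Durbin-Levinson gives phi_{kk} iteratively:
  phi_{11} = rho(1)
  phi_{kk} = [rho(k) - sum_{j=1..k-1} phi_{k-1,j} rho(k-j)]
            / [1 - sum_{j=1..k-1} phi_{k-1,j} rho(j)],
  phi_{k,j} = phi_{k-1,j} - phi_{kk} phi_{k-1,k-j},  j = 1..k-1.
Step k = 1:
  phi_11 = rho(1) = -0.4145.
Step k = 2:
  phi_22 = [rho(2) - phi_11 rho(1)] / [1 - phi_11 rho(1)] = [0.0536 - (-0.4145)(-0.4145)] / [1 - (-0.4145)(-0.4145)]
         = -0.11821025 / 0.82818975 = -0.142733.
  Update: phi_21 = phi_11 - phi_22 phi_11 = -0.4145 - (-0.142733)(-0.4145) = -0.473663.
Step k = 3:
  phi_33 = [rho(3) - phi_21 rho(2) - phi_22 rho(1)] / [1 - phi_21 rho(1) - phi_22 rho(2)]
    numerator   = 0.3502 - (-0.473663)(0.0536) - (-0.142733)(-0.4145) = 0.31642538
    denominator = 1 - (-0.473663)(-0.4145) - (-0.142733)(0.0536) = 0.81131721
  phi_33 = 0.31642538 / 0.81131721 = 0.39.
Therefore phi_{33} = 0.3900.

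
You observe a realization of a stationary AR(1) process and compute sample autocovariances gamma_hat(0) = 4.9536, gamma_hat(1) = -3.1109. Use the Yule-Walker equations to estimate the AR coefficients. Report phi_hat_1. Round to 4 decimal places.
\hat\phi_{1} = -0.6280

The Yule-Walker equations for an AR(p) process read, in matrix form,
  Gamma_p phi = r_p,   with   (Gamma_p)_{ij} = gamma(|i - j|),
                       (r_p)_i = gamma(i),   i,j = 1..p.
Substitute the sample gammas (Toeplitz matrix and right-hand side of size 1):
  Gamma_p = [[4.9536]]
  r_p     = [-3.1109]
With p = 1 this is the single equation gamma(0) phi_1 = gamma(1):
  phi_hat_1 = gamma(1) / gamma(0) = -3.1109 / 4.9536 = -0.6280.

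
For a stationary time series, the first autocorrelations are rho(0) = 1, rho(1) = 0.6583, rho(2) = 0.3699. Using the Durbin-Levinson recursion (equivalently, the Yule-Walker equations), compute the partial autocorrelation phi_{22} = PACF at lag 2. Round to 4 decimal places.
\phi_{22} = -0.1120

The PACF at lag k is phi_{kk}, the last component of the solution
to the Yule-Walker system G_k phi = r_k where
  (G_k)_{ij} = rho(|i - j|), (r_k)_i = rho(i), i,j = 1..k.
Equivalently, Durbin-Levinson gives phi_{kk} iteratively:
  phi_{11} = rho(1)
  phi_{kk} = [rho(k) - sum_{j=1..k-1} phi_{k-1,j} rho(k-j)]
            / [1 - sum_{j=1..k-1} phi_{k-1,j} rho(j)],
  phi_{k,j} = phi_{k-1,j} - phi_{kk} phi_{k-1,k-j},  j = 1..k-1.
Step k = 1:
  phi_11 = rho(1) = 0.6583.
Step k = 2:
  phi_22 = [rho(2) - phi_11 rho(1)] / [1 - phi_11 rho(1)] = [0.3699 - (0.6583)(0.6583)] / [1 - (0.6583)(0.6583)]
         = -0.06345889 / 0.56664111 = -0.112.
Therefore phi_{22} = -0.1120.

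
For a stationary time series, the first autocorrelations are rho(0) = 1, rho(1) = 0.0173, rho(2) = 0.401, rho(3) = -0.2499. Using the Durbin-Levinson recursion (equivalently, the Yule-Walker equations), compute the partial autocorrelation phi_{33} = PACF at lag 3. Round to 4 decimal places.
\phi_{33} = -0.3110

The PACF at lag k is phi_{kk}, the last component of the solution
to the Yule-Walker system G_k phi = r_k where
  (G_k)_{ij} = rho(|i - j|), (r_k)_i = rho(i), i,j = 1..k.
Equivalently, Durbin-Levinson gives phi_{kk} iteratively:
  phi_{11} = rho(1)
  phi_{kk} = [rho(k) - sum_{j=1..k-1} phi_{k-1,j} rho(k-j)]
            / [1 - sum_{j=1..k-1} phi_{k-1,j} rho(j)],
  phi_{k,j} = phi_{k-1,j} - phi_{kk} phi_{k-1,k-j},  j = 1..k-1.
Step k = 1:
  phi_11 = rho(1) = 0.0173.
Step k = 2:
  phi_22 = [rho(2) - phi_11 rho(1)] / [1 - phi_11 rho(1)] = [0.401 - (0.0173)(0.0173)] / [1 - (0.0173)(0.0173)]
         = 0.40070071 / 0.99970071 = 0.400821.
  Update: phi_21 = phi_11 - phi_22 phi_11 = 0.0173 - (0.400821)(0.0173) = 0.010366.
Step k = 3:
  phi_33 = [rho(3) - phi_21 rho(2) - phi_22 rho(1)] / [1 - phi_21 rho(1) - phi_22 rho(2)]
    numerator   = -0.2499 - (0.010366)(0.401) - (0.400821)(0.0173) = -0.26099088
    denominator = 1 - (0.010366)(0.0173) - (0.400821)(0.401) = 0.83909158
  phi_33 = -0.26099088 / 0.83909158 = -0.311.
Therefore phi_{33} = -0.3110.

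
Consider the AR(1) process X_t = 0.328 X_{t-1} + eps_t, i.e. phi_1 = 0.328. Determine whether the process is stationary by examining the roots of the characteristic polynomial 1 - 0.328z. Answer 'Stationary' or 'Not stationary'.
\text{Stationary}

The AR(p) characteristic polynomial is P(z) = 1 - 0.328z.
Stationarity requires all roots to lie outside the unit circle, i.e. |z| > 1 for every root.
This is linear in z: 1 + (-0.328) z = 0  =>  z = -1/(-0.328) = 3.04878,  |z| = 3.04878.
Moduli of all roots: 3.0488.
All moduli strictly greater than 1? Yes.
Verdict: Stationary.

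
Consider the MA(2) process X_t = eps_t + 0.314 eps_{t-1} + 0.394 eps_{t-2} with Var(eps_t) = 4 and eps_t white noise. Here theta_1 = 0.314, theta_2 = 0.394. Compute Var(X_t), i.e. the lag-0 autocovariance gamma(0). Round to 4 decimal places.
\gamma(0) = 5.0153

For an MA(q) process X_t = eps_t + sum_i theta_i eps_{t-i} with
Var(eps_t) = sigma^2, the variance is
  gamma(0) = sigma^2 * (1 + sum_i theta_i^2).
  sum_i theta_i^2 = (0.314)^2 + (0.394)^2 = 0.098596 + 0.155236 = 0.253832.
  gamma(0) = 4 * (1 + 0.253832) = 4 * 1.253832 = 5.015328, which rounds to 5.0153.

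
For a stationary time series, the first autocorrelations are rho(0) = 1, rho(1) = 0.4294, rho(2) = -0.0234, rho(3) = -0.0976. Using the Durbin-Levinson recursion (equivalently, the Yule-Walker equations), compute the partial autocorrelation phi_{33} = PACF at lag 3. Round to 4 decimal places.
\phi_{33} = 0.0320

The PACF at lag k is phi_{kk}, the last component of the solution
to the Yule-Walker system G_k phi = r_k where
  (G_k)_{ij} = rho(|i - j|), (r_k)_i = rho(i), i,j = 1..k.
Equivalently, Durbin-Levinson gives phi_{kk} iteratively:
  phi_{11} = rho(1)
  phi_{kk} = [rho(k) - sum_{j=1..k-1} phi_{k-1,j} rho(k-j)]
            / [1 - sum_{j=1..k-1} phi_{k-1,j} rho(j)],
  phi_{k,j} = phi_{k-1,j} - phi_{kk} phi_{k-1,k-j},  j = 1..k-1.
Step k = 1:
  phi_11 = rho(1) = 0.4294.
Step k = 2:
  phi_22 = [rho(2) - phi_11 rho(1)] / [1 - phi_11 rho(1)] = [-0.0234 - (0.4294)(0.4294)] / [1 - (0.4294)(0.4294)]
         = -0.20778436 / 0.81561564 = -0.254758.
  Update: phi_21 = phi_11 - phi_22 phi_11 = 0.4294 - (-0.254758)(0.4294) = 0.538793.
Step k = 3:
  phi_33 = [rho(3) - phi_21 rho(2) - phi_22 rho(1)] / [1 - phi_21 rho(1) - phi_22 rho(2)]
    numerator   = -0.0976 - (0.538793)(-0.0234) - (-0.254758)(0.4294) = 0.02440071
    denominator = 1 - (0.538793)(0.4294) - (-0.254758)(-0.0234) = 0.76268098
  phi_33 = 0.02440071 / 0.76268098 = 0.032.
Therefore phi_{33} = 0.0320.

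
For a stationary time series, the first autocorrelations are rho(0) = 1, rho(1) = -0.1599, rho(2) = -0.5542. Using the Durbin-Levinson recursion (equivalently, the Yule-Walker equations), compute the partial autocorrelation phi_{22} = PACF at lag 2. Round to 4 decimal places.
\phi_{22} = -0.5950

The PACF at lag k is phi_{kk}, the last component of the solution
to the Yule-Walker system G_k phi = r_k where
  (G_k)_{ij} = rho(|i - j|), (r_k)_i = rho(i), i,j = 1..k.
Equivalently, Durbin-Levinson gives phi_{kk} iteratively:
  phi_{11} = rho(1)
  phi_{kk} = [rho(k) - sum_{j=1..k-1} phi_{k-1,j} rho(k-j)]
            / [1 - sum_{j=1..k-1} phi_{k-1,j} rho(j)],
  phi_{k,j} = phi_{k-1,j} - phi_{kk} phi_{k-1,k-j},  j = 1..k-1.
Step k = 1:
  phi_11 = rho(1) = -0.1599.
Step k = 2:
  phi_22 = [rho(2) - phi_11 rho(1)] / [1 - phi_11 rho(1)] = [-0.5542 - (-0.1599)(-0.1599)] / [1 - (-0.1599)(-0.1599)]
         = -0.57976801 / 0.97443199 = -0.595.
Therefore phi_{22} = -0.5950.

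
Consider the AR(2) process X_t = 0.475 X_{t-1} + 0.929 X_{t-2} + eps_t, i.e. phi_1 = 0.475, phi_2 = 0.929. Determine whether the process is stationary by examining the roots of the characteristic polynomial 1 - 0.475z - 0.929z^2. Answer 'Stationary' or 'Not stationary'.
\text{Not stationary}

The AR(p) characteristic polynomial is P(z) = 1 - 0.475z - 0.929z^2.
Stationarity requires all roots to lie outside the unit circle, i.e. |z| > 1 for every root.
Set 1 + (-0.475) z + (-0.929) z^2 = 0, i.e. a z^2 + b z + c = 0 with a = -0.929, b = -0.475, c = 1.
Discriminant D = b^2 - 4ac = (-0.475)^2 - 4*(-0.929)*1 = 0.225625 - (-3.716) = 3.941625.
D >= 0, so the roots are real: z = (-b +/- sqrt(D)) / (2a) = (0.475 +/- 1.985353) / (-1.858).
  z_1 = (0.475 + 1.985353) / (-1.858) = -1.3242,   |z_1| = 1.3242.
  z_2 = (0.475 - 1.985353) / (-1.858) = 0.8129,   |z_2| = 0.8129.
Moduli of all roots: 1.3242, 0.8129.
All moduli strictly greater than 1? No.
Verdict: Not stationary.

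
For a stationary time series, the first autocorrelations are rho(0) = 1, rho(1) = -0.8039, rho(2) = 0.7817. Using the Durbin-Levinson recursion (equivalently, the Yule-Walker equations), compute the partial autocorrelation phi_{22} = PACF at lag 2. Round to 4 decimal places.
\phi_{22} = 0.3829

The PACF at lag k is phi_{kk}, the last component of the solution
to the Yule-Walker system G_k phi = r_k where
  (G_k)_{ij} = rho(|i - j|), (r_k)_i = rho(i), i,j = 1..k.
Equivalently, Durbin-Levinson gives phi_{kk} iteratively:
  phi_{11} = rho(1)
  phi_{kk} = [rho(k) - sum_{j=1..k-1} phi_{k-1,j} rho(k-j)]
            / [1 - sum_{j=1..k-1} phi_{k-1,j} rho(j)],
  phi_{k,j} = phi_{k-1,j} - phi_{kk} phi_{k-1,k-j},  j = 1..k-1.
Step k = 1:
  phi_11 = rho(1) = -0.8039.
Step k = 2:
  phi_22 = [rho(2) - phi_11 rho(1)] / [1 - phi_11 rho(1)] = [0.7817 - (-0.8039)(-0.8039)] / [1 - (-0.8039)(-0.8039)]
         = 0.13544479 / 0.35374479 = 0.3829.
Therefore phi_{22} = 0.3829.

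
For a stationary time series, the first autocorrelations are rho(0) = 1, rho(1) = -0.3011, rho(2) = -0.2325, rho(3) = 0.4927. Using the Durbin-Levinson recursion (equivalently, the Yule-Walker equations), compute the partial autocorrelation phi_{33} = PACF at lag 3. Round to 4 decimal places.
\phi_{33} = 0.3660

The PACF at lag k is phi_{kk}, the last component of the solution
to the Yule-Walker system G_k phi = r_k where
  (G_k)_{ij} = rho(|i - j|), (r_k)_i = rho(i), i,j = 1..k.
Equivalently, Durbin-Levinson gives phi_{kk} iteratively:
  phi_{11} = rho(1)
  phi_{kk} = [rho(k) - sum_{j=1..k-1} phi_{k-1,j} rho(k-j)]
            / [1 - sum_{j=1..k-1} phi_{k-1,j} rho(j)],
  phi_{k,j} = phi_{k-1,j} - phi_{kk} phi_{k-1,k-j},  j = 1..k-1.
Step k = 1:
  phi_11 = rho(1) = -0.3011.
Step k = 2:
  phi_22 = [rho(2) - phi_11 rho(1)] / [1 - phi_11 rho(1)] = [-0.2325 - (-0.3011)(-0.3011)] / [1 - (-0.3011)(-0.3011)]
         = -0.32316121 / 0.90933879 = -0.35538.
  Update: phi_21 = phi_11 - phi_22 phi_11 = -0.3011 - (-0.35538)(-0.3011) = -0.408105.
Step k = 3:
  phi_33 = [rho(3) - phi_21 rho(2) - phi_22 rho(1)] / [1 - phi_21 rho(1) - phi_22 rho(2)]
    numerator   = 0.4927 - (-0.408105)(-0.2325) - (-0.35538)(-0.3011) = 0.29081053
    denominator = 1 - (-0.408105)(-0.3011) - (-0.35538)(-0.2325) = 0.79449362
  phi_33 = 0.29081053 / 0.79449362 = 0.366.
Therefore phi_{33} = 0.3660.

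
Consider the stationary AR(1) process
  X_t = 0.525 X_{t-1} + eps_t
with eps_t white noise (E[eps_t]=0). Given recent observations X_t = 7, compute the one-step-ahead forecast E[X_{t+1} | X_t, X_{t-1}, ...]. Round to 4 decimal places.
E[X_{t+1} \mid \mathcal F_t] = 3.6750

For an AR(p) model X_t = c + sum_i phi_i X_{t-i} + eps_t, the
one-step-ahead conditional mean is
  E[X_{t+1} | X_t, ...] = c + sum_i phi_i X_{t+1-i}.
Substitute known values:
  E[X_{t+1} | ...] = (0.525) * (7)
                   = 3.6750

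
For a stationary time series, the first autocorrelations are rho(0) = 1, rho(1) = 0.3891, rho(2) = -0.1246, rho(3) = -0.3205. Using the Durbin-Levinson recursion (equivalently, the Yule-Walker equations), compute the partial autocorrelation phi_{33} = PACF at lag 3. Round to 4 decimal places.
\phi_{33} = -0.1709

The PACF at lag k is phi_{kk}, the last component of the solution
to the Yule-Walker system G_k phi = r_k where
  (G_k)_{ij} = rho(|i - j|), (r_k)_i = rho(i), i,j = 1..k.
Equivalently, Durbin-Levinson gives phi_{kk} iteratively:
  phi_{11} = rho(1)
  phi_{kk} = [rho(k) - sum_{j=1..k-1} phi_{k-1,j} rho(k-j)]
            / [1 - sum_{j=1..k-1} phi_{k-1,j} rho(j)],
  phi_{k,j} = phi_{k-1,j} - phi_{kk} phi_{k-1,k-j},  j = 1..k-1.
Step k = 1:
  phi_11 = rho(1) = 0.3891.
Step k = 2:
  phi_22 = [rho(2) - phi_11 rho(1)] / [1 - phi_11 rho(1)] = [-0.1246 - (0.3891)(0.3891)] / [1 - (0.3891)(0.3891)]
         = -0.27599881 / 0.84860119 = -0.32524.
  Update: phi_21 = phi_11 - phi_22 phi_11 = 0.3891 - (-0.32524)(0.3891) = 0.515651.
Step k = 3:
  phi_33 = [rho(3) - phi_21 rho(2) - phi_22 rho(1)] / [1 - phi_21 rho(1) - phi_22 rho(2)]
    numerator   = -0.3205 - (0.515651)(-0.1246) - (-0.32524)(0.3891) = -0.12969914
    denominator = 1 - (0.515651)(0.3891) - (-0.32524)(-0.1246) = 0.75883542
  phi_33 = -0.12969914 / 0.75883542 = -0.1709.
Therefore phi_{33} = -0.1709.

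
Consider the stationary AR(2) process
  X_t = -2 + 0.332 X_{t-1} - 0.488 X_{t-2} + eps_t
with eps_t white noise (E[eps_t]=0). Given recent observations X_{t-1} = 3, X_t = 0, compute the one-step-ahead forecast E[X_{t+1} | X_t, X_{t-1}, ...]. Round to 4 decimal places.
E[X_{t+1} \mid \mathcal F_t] = -3.4640

For an AR(p) model X_t = c + sum_i phi_i X_{t-i} + eps_t, the
one-step-ahead conditional mean is
  E[X_{t+1} | X_t, ...] = c + sum_i phi_i X_{t+1-i}.
Substitute known values:
  E[X_{t+1} | ...] = -2 + (0.332) * (0) + (-0.488) * (3)
                   = -3.4640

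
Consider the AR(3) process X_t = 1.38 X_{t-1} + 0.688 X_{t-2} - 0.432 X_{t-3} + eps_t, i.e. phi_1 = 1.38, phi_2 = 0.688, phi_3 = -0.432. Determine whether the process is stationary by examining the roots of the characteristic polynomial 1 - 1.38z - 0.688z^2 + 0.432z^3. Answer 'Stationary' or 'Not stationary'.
\text{Not stationary}

The AR(p) characteristic polynomial is P(z) = 1 - 1.38z - 0.688z^2 + 0.432z^3.
Stationarity requires all roots to lie outside the unit circle, i.e. |z| > 1 for every root.
Degree 3: look for a simple real root z0 first, then factor out (1 - z/z0) and solve the remaining quadratic.
Testing z0 = 2.5: P(2.5) = 1 + (-1.38)(2.5) + (-0.688)(2.5)^2 + (0.432)(2.5)^3
  = 1 + (-3.45) + (-4.3) + (6.75) = 0.  So z_0 = 2.5 is a root, |z_0| = 2.5.
Divide out the factor (1 - 0.4 z) = (1 - z/z0) (since 1/z0 = 0.4):
  P(z) = (1 - 0.4 z)(1 + (-0.98) z + (-1.08) z^2)
  [check: z-coef -0.98 - (0.4) = -1.38; z^2-coef -1.08 - (0.4)(-0.98) = -0.688; z^3-coef -(0.4)(-1.08) = 0.432.]
Remaining roots from the quadratic factor 1 + (-0.98) z + (-1.08) z^2:
  Set 1 + (-0.98) z + (-1.08) z^2 = 0, i.e. a z^2 + b z + c = 0 with a = -1.08, b = -0.98, c = 1.
  Discriminant D = b^2 - 4ac = (-0.98)^2 - 4*(-1.08)*1 = 0.9604 - (-4.32) = 5.2804.
  D >= 0, so the roots are real: z = (-b +/- sqrt(D)) / (2a) = (0.98 +/- 2.297912) / (-2.16).
    z_1 = (0.98 + 2.297912) / (-2.16) = -1.5176,   |z_1| = 1.5176.
    z_2 = (0.98 - 2.297912) / (-2.16) = 0.6101,   |z_2| = 0.6101.
Moduli of all roots: 2.5000, 1.5176, 0.6101.
All moduli strictly greater than 1? No.
Verdict: Not stationary.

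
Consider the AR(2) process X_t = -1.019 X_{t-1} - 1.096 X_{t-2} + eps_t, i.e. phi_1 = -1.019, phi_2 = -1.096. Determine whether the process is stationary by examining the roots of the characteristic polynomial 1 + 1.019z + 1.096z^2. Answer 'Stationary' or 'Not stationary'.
\text{Not stationary}

The AR(p) characteristic polynomial is P(z) = 1 + 1.019z + 1.096z^2.
Stationarity requires all roots to lie outside the unit circle, i.e. |z| > 1 for every root.
Set 1 + (1.019) z + (1.096) z^2 = 0, i.e. a z^2 + b z + c = 0 with a = 1.096, b = 1.019, c = 1.
Discriminant D = b^2 - 4ac = (1.019)^2 - 4*(1.096)*1 = 1.038361 - (4.384) = -3.345639.
D < 0, so the roots are the complex-conjugate pair z = (-b +/- i sqrt(-D)) / (2a) = -0.4649 +/- 0.8344i.
For a conjugate pair |z|^2 = z * conj(z) = (product of roots) = c/a = 1/(1.096) = 0.912409, so |z| = sqrt(0.912409) = 0.9552 for both roots.
Moduli of all roots: 0.9552, 0.9552.
All moduli strictly greater than 1? No.
Verdict: Not stationary.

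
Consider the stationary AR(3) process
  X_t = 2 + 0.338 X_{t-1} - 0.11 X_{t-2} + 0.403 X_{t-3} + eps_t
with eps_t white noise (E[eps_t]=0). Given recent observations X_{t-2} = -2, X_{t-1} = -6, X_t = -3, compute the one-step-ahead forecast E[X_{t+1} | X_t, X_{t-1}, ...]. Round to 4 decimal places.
E[X_{t+1} \mid \mathcal F_t] = 0.8400

For an AR(p) model X_t = c + sum_i phi_i X_{t-i} + eps_t, the
one-step-ahead conditional mean is
  E[X_{t+1} | X_t, ...] = c + sum_i phi_i X_{t+1-i}.
Substitute known values:
  E[X_{t+1} | ...] = 2 + (0.338) * (-3) + (-0.11) * (-6) + (0.403) * (-2)
                   = 0.8400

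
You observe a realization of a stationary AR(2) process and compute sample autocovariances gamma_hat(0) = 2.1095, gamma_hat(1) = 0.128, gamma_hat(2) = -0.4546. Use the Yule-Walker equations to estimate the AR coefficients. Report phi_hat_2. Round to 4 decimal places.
\hat\phi_{2} = -0.2200

The Yule-Walker equations for an AR(p) process read, in matrix form,
  Gamma_p phi = r_p,   with   (Gamma_p)_{ij} = gamma(|i - j|),
                       (r_p)_i = gamma(i),   i,j = 1..p.
Substitute the sample gammas (Toeplitz matrix and right-hand side of size 2):
  Gamma_p = [[2.1095, 0.128], [0.128, 2.1095]]
  r_p     = [0.128, -0.4546]
Written out:
  2.1095 phi_1 + 0.128 phi_2 = 0.128
  0.128 phi_1 + 2.1095 phi_2 = -0.4546
Solve by Cramer's rule:
  det = gamma(0)^2 - gamma(1)^2 = (2.1095)^2 - (0.128)^2 = 4.44999025 - 0.016384 = 4.43360625
  phi_hat_1 = [gamma(1) gamma(0) - gamma(1) gamma(2)] / det = [(0.128)(2.1095) - (0.128)(-0.4546)] / 4.43360625 = 0.3282048 / 4.43360625 = 0.074
  phi_hat_2 = [gamma(0) gamma(2) - gamma(1)^2] / det = [(2.1095)(-0.4546) - (0.128)^2] / 4.43360625 = -0.9753627 / 4.43360625 = -0.22
So phi_hat = [0.0740, -0.2200].
Therefore phi_hat_2 = -0.2200.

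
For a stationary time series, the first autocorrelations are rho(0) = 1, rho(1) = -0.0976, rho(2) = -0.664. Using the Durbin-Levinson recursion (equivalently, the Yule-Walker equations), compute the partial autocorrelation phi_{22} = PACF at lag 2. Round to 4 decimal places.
\phi_{22} = -0.6800

The PACF at lag k is phi_{kk}, the last component of the solution
to the Yule-Walker system G_k phi = r_k where
  (G_k)_{ij} = rho(|i - j|), (r_k)_i = rho(i), i,j = 1..k.
Equivalently, Durbin-Levinson gives phi_{kk} iteratively:
  phi_{11} = rho(1)
  phi_{kk} = [rho(k) - sum_{j=1..k-1} phi_{k-1,j} rho(k-j)]
            / [1 - sum_{j=1..k-1} phi_{k-1,j} rho(j)],
  phi_{k,j} = phi_{k-1,j} - phi_{kk} phi_{k-1,k-j},  j = 1..k-1.
Step k = 1:
  phi_11 = rho(1) = -0.0976.
Step k = 2:
  phi_22 = [rho(2) - phi_11 rho(1)] / [1 - phi_11 rho(1)] = [-0.664 - (-0.0976)(-0.0976)] / [1 - (-0.0976)(-0.0976)]
         = -0.67352576 / 0.99047424 = -0.68.
Therefore phi_{22} = -0.6800.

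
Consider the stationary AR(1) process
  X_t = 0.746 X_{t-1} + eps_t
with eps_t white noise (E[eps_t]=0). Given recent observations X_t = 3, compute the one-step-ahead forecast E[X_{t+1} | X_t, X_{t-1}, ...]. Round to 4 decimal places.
E[X_{t+1} \mid \mathcal F_t] = 2.2380

For an AR(p) model X_t = c + sum_i phi_i X_{t-i} + eps_t, the
one-step-ahead conditional mean is
  E[X_{t+1} | X_t, ...] = c + sum_i phi_i X_{t+1-i}.
Substitute known values:
  E[X_{t+1} | ...] = (0.746) * (3)
                   = 2.2380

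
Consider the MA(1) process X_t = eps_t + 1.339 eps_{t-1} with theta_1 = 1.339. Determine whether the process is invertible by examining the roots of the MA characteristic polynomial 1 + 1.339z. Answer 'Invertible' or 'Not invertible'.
\text{Not invertible}

The MA(q) characteristic polynomial is P(z) = 1 + 1.339z.
Invertibility requires all roots to lie outside the unit circle, i.e. |z| > 1 for every root.
This is linear in z: 1 + (1.339) z = 0  =>  z = -1/(1.339) = -0.746826,  |z| = 0.746826.
Moduli of all roots: 0.7468.
All moduli strictly greater than 1? No.
Verdict: Not invertible.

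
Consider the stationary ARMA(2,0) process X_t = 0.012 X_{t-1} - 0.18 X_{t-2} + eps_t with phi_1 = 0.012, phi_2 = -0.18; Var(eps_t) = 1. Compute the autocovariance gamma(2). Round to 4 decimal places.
\gamma(2) = -0.1859

Multiply the model equation by X_{t-k} and take expectations. With theta_0 = psi_0 = 1 and psi_j the MA(infinity) weights, this gives
  gamma(k) - sum_i phi_i gamma(k-i) = c_k,
  c_k = sigma^2 * sum_{j=k..q} theta_j psi_{j-k}   (c_k = 0 for k > q),
using gamma(-m) = gamma(m).
Pure AR (q = 0): c_0 = sigma^2 = 1, c_k = 0 for k >= 1.
Equations for k = 0, 1, 2 (AR order 2, c_2 = 0):
  (E0) gamma(0) = phi_1 gamma(1) + phi_2 gamma(2) + c_0
  (E1) gamma(1) = phi_1 gamma(0) + phi_2 gamma(1) + c_1
  (E2) gamma(2) = phi_1 gamma(1) + phi_2 gamma(0)
From (E1): gamma(1) = A gamma(0) + B with
  A = phi_1 / (1 - phi_2) = 0.012 / 1.18 = 0.010169,   B = c_1 / (1 - phi_2) = 0 / 1.18 = 0.
Insert (E2) into (E0): gamma(0) (1 - phi_2^2) = phi_1 (1 + phi_2) gamma(1) + c_0.
  phi_1 (1 + phi_2) = (0.012)(0.82) = 0.00984,   1 - phi_2^2 = 0.9676.
Replace gamma(1) by A gamma(0) + B and collect gamma(0):
  gamma(0) [0.9676 - (0.00984)(0.010169)] = c_0 = 1
  gamma(0) * 0.9675 = 1
  gamma(0) = 1 / 0.9675 = 1.033592.
  gamma(1) = A gamma(0) = (0.010169)(1.033592) = 0.010511.
  gamma(2) = phi_1 gamma(1) + phi_2 gamma(0) = (0.012)(0.010511) + (-0.18)(1.033592) = -0.18592.
Therefore gamma(2) = -0.1859 (to 4 decimal places).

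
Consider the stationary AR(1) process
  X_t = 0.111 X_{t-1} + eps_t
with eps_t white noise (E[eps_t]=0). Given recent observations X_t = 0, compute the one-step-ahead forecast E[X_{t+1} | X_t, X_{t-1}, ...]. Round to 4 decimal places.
E[X_{t+1} \mid \mathcal F_t] = 0.0000

For an AR(p) model X_t = c + sum_i phi_i X_{t-i} + eps_t, the
one-step-ahead conditional mean is
  E[X_{t+1} | X_t, ...] = c + sum_i phi_i X_{t+1-i}.
Substitute known values:
  E[X_{t+1} | ...] = (0.111) * (0)
                   = 0.0000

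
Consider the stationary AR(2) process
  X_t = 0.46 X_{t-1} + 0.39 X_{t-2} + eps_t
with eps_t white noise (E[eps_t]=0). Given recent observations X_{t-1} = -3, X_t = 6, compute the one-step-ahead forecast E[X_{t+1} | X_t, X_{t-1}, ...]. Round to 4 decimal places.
E[X_{t+1} \mid \mathcal F_t] = 1.5900

For an AR(p) model X_t = c + sum_i phi_i X_{t-i} + eps_t, the
one-step-ahead conditional mean is
  E[X_{t+1} | X_t, ...] = c + sum_i phi_i X_{t+1-i}.
Substitute known values:
  E[X_{t+1} | ...] = (0.46) * (6) + (0.39) * (-3)
                   = 1.5900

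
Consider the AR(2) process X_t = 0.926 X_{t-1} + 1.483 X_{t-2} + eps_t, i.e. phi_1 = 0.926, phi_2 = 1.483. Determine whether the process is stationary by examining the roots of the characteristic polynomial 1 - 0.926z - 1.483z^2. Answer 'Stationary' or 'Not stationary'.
\text{Not stationary}

The AR(p) characteristic polynomial is P(z) = 1 - 0.926z - 1.483z^2.
Stationarity requires all roots to lie outside the unit circle, i.e. |z| > 1 for every root.
Set 1 + (-0.926) z + (-1.483) z^2 = 0, i.e. a z^2 + b z + c = 0 with a = -1.483, b = -0.926, c = 1.
Discriminant D = b^2 - 4ac = (-0.926)^2 - 4*(-1.483)*1 = 0.857476 - (-5.932) = 6.789476.
D >= 0, so the roots are real: z = (-b +/- sqrt(D)) / (2a) = (0.926 +/- 2.605662) / (-2.966).
  z_1 = (0.926 + 2.605662) / (-2.966) = -1.1907,   |z_1| = 1.1907.
  z_2 = (0.926 - 2.605662) / (-2.966) = 0.5663,   |z_2| = 0.5663.
Moduli of all roots: 1.1907, 0.5663.
All moduli strictly greater than 1? No.
Verdict: Not stationary.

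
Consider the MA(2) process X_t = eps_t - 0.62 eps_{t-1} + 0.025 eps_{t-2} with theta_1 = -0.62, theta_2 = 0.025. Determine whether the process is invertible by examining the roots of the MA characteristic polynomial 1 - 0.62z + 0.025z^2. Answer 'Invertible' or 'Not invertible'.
\text{Invertible}

The MA(q) characteristic polynomial is P(z) = 1 - 0.62z + 0.025z^2.
Invertibility requires all roots to lie outside the unit circle, i.e. |z| > 1 for every root.
Set 1 + (-0.62) z + (0.025) z^2 = 0, i.e. a z^2 + b z + c = 0 with a = 0.025, b = -0.62, c = 1.
Discriminant D = b^2 - 4ac = (-0.62)^2 - 4*(0.025)*1 = 0.3844 - (0.1) = 0.2844.
D >= 0, so the roots are real: z = (-b +/- sqrt(D)) / (2a) = (0.62 +/- 0.533292) / (0.05).
  z_1 = (0.62 + 0.533292) / (0.05) = 23.0658,   |z_1| = 23.0658.
  z_2 = (0.62 - 0.533292) / (0.05) = 1.7342,   |z_2| = 1.7342.
Moduli of all roots: 23.0658, 1.7342.
All moduli strictly greater than 1? Yes.
Verdict: Invertible.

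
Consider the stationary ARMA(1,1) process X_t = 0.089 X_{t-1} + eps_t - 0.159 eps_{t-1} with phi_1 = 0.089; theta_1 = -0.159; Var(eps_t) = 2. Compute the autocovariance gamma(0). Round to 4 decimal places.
\gamma(0) = 2.0099

Multiply the model equation by X_{t-k} and take expectations. With theta_0 = psi_0 = 1 and psi_j the MA(infinity) weights, this gives
  gamma(k) - sum_i phi_i gamma(k-i) = c_k,
  c_k = sigma^2 * sum_{j=k..q} theta_j psi_{j-k}   (c_k = 0 for k > q),
using gamma(-m) = gamma(m).
psi-weights needed (psi_j = theta_j + sum_i phi_i psi_{j-i}):
  psi_1 = theta_1 + phi_1 = -0.159 + (0.089) = -0.07
Right-hand sides:
  c_0 = sigma^2 (1 + theta_1 psi_1) = 2 * (1 + (-0.159)(-0.07)) = 2 * 1.01113 = 2.02226
  c_1 = sigma^2 theta_1 = 2 * (-0.159) = -0.318
  c_2 = 0
Equations for k = 0 and k = 1 (AR order 1):
  gamma(0) = phi_1 gamma(1) + c_0
  gamma(1) = phi_1 gamma(0) + c_1
Substituting the second into the first: gamma(0) (1 - phi_1^2) = c_0 + phi_1 c_1, so
  gamma(0) = (c_0 + phi_1 c_1) / (1 - phi_1^2) = (2.02226 + (0.089)(-0.318)) / (1 - (0.089)^2) = 1.993958 / 0.992079 = 2.009878.
Therefore gamma(0) = 2.0099 (to 4 decimal places).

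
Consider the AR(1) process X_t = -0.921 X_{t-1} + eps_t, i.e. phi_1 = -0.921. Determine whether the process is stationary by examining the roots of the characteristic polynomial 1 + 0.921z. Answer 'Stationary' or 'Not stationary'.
\text{Stationary}

The AR(p) characteristic polynomial is P(z) = 1 + 0.921z.
Stationarity requires all roots to lie outside the unit circle, i.e. |z| > 1 for every root.
This is linear in z: 1 + (0.921) z = 0  =>  z = -1/(0.921) = -1.085776,  |z| = 1.085776.
Moduli of all roots: 1.0858.
All moduli strictly greater than 1? Yes.
Verdict: Stationary.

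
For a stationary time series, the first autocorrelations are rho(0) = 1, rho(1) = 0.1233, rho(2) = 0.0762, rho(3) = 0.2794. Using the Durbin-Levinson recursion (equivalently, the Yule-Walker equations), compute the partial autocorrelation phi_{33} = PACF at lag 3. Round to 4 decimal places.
\phi_{33} = 0.2680

The PACF at lag k is phi_{kk}, the last component of the solution
to the Yule-Walker system G_k phi = r_k where
  (G_k)_{ij} = rho(|i - j|), (r_k)_i = rho(i), i,j = 1..k.
Equivalently, Durbin-Levinson gives phi_{kk} iteratively:
  phi_{11} = rho(1)
  phi_{kk} = [rho(k) - sum_{j=1..k-1} phi_{k-1,j} rho(k-j)]
            / [1 - sum_{j=1..k-1} phi_{k-1,j} rho(j)],
  phi_{k,j} = phi_{k-1,j} - phi_{kk} phi_{k-1,k-j},  j = 1..k-1.
Step k = 1:
  phi_11 = rho(1) = 0.1233.
Step k = 2:
  phi_22 = [rho(2) - phi_11 rho(1)] / [1 - phi_11 rho(1)] = [0.0762 - (0.1233)(0.1233)] / [1 - (0.1233)(0.1233)]
         = 0.06099711 / 0.98479711 = 0.061939.
  Update: phi_21 = phi_11 - phi_22 phi_11 = 0.1233 - (0.061939)(0.1233) = 0.115663.
Step k = 3:
  phi_33 = [rho(3) - phi_21 rho(2) - phi_22 rho(1)] / [1 - phi_21 rho(1) - phi_22 rho(2)]
    numerator   = 0.2794 - (0.115663)(0.0762) - (0.061939)(0.1233) = 0.26294943
    denominator = 1 - (0.115663)(0.1233) - (0.061939)(0.0762) = 0.98101902
  phi_33 = 0.26294943 / 0.98101902 = 0.268.
Therefore phi_{33} = 0.2680.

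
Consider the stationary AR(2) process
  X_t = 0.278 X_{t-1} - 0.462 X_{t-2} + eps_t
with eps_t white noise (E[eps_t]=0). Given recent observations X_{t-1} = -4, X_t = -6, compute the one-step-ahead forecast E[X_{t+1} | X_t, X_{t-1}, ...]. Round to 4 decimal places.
E[X_{t+1} \mid \mathcal F_t] = 0.1800

For an AR(p) model X_t = c + sum_i phi_i X_{t-i} + eps_t, the
one-step-ahead conditional mean is
  E[X_{t+1} | X_t, ...] = c + sum_i phi_i X_{t+1-i}.
Substitute known values:
  E[X_{t+1} | ...] = (0.278) * (-6) + (-0.462) * (-4)
                   = 0.1800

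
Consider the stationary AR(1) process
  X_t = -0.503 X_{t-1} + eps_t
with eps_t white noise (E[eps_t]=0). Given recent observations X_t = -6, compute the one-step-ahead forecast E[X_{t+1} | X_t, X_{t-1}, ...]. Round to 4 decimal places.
E[X_{t+1} \mid \mathcal F_t] = 3.0180

For an AR(p) model X_t = c + sum_i phi_i X_{t-i} + eps_t, the
one-step-ahead conditional mean is
  E[X_{t+1} | X_t, ...] = c + sum_i phi_i X_{t+1-i}.
Substitute known values:
  E[X_{t+1} | ...] = (-0.503) * (-6)
                   = 3.0180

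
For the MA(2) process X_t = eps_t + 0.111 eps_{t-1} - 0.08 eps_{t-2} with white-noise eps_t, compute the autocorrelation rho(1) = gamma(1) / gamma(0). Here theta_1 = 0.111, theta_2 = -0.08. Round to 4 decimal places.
\rho(1) = 0.1002

For an MA(q) process with theta_0 = 1, the autocovariance is
  gamma(k) = sigma^2 * sum_{i=0..q-k} theta_i * theta_{i+k},
and rho(k) = gamma(k) / gamma(0). Sigma^2 cancels.
  numerator   = (1)*(0.111) + (0.111)*(-0.08) = 0.10212.
  denominator = (1)^2 + (0.111)^2 + (-0.08)^2 = 1.018721.
  rho(1) = 0.10212 / 1.018721 = 0.1002.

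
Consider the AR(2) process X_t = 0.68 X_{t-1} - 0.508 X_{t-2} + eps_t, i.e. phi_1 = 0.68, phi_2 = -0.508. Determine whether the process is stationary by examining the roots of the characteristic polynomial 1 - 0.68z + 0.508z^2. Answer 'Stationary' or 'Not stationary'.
\text{Stationary}

The AR(p) characteristic polynomial is P(z) = 1 - 0.68z + 0.508z^2.
Stationarity requires all roots to lie outside the unit circle, i.e. |z| > 1 for every root.
Set 1 + (-0.68) z + (0.508) z^2 = 0, i.e. a z^2 + b z + c = 0 with a = 0.508, b = -0.68, c = 1.
Discriminant D = b^2 - 4ac = (-0.68)^2 - 4*(0.508)*1 = 0.4624 - (2.032) = -1.5696.
D < 0, so the roots are the complex-conjugate pair z = (-b +/- i sqrt(-D)) / (2a) = 0.6693 +/- 1.2331i.
For a conjugate pair |z|^2 = z * conj(z) = (product of roots) = c/a = 1/(0.508) = 1.968504, so |z| = sqrt(1.968504) = 1.403 for both roots.
Moduli of all roots: 1.4030, 1.4030.
All moduli strictly greater than 1? Yes.
Verdict: Stationary.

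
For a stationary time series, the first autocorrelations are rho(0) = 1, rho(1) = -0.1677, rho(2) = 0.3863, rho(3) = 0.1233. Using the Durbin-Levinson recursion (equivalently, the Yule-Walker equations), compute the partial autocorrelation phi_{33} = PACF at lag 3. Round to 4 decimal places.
\phi_{33} = 0.2691

The PACF at lag k is phi_{kk}, the last component of the solution
to the Yule-Walker system G_k phi = r_k where
  (G_k)_{ij} = rho(|i - j|), (r_k)_i = rho(i), i,j = 1..k.
Equivalently, Durbin-Levinson gives phi_{kk} iteratively:
  phi_{11} = rho(1)
  phi_{kk} = [rho(k) - sum_{j=1..k-1} phi_{k-1,j} rho(k-j)]
            / [1 - sum_{j=1..k-1} phi_{k-1,j} rho(j)],
  phi_{k,j} = phi_{k-1,j} - phi_{kk} phi_{k-1,k-j},  j = 1..k-1.
Step k = 1:
  phi_11 = rho(1) = -0.1677.
Step k = 2:
  phi_22 = [rho(2) - phi_11 rho(1)] / [1 - phi_11 rho(1)] = [0.3863 - (-0.1677)(-0.1677)] / [1 - (-0.1677)(-0.1677)]
         = 0.35817671 / 0.97187671 = 0.368541.
  Update: phi_21 = phi_11 - phi_22 phi_11 = -0.1677 - (0.368541)(-0.1677) = -0.105896.
Step k = 3:
  phi_33 = [rho(3) - phi_21 rho(2) - phi_22 rho(1)] / [1 - phi_21 rho(1) - phi_22 rho(2)]
    numerator   = 0.1233 - (-0.105896)(0.3863) - (0.368541)(-0.1677) = 0.22601186
    denominator = 1 - (-0.105896)(-0.1677) - (0.368541)(0.3863) = 0.8398738
  phi_33 = 0.22601186 / 0.8398738 = 0.2691.
Therefore phi_{33} = 0.2691.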